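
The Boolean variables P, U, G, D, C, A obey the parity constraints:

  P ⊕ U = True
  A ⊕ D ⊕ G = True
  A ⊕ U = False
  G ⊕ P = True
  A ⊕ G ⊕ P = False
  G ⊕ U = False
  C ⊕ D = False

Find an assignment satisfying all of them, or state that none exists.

P = False; U = True; G = True; D = True; C = True; A = True

P ⊕ U = F ⊕ T = True ✓
A ⊕ D ⊕ G = T ⊕ T ⊕ T = True ✓
A ⊕ U = T ⊕ T = False ✓
G ⊕ P = T ⊕ F = True ✓
A ⊕ G ⊕ P = T ⊕ T ⊕ F = False ✓
G ⊕ U = T ⊕ T = False ✓
C ⊕ D = T ⊕ T = False ✓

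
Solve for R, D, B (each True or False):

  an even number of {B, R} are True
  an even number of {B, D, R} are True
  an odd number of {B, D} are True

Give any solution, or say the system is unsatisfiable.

R = True, D = False, B = True

{B, R}: 2 true → even ✓
{B, D, R}: 2 true → even ✓
{B, D}: 1 true → odd ✓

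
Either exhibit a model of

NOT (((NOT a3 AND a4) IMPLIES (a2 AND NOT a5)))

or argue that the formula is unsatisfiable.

a2: False, a3: False, a4: True, a5: False

  NOT (((NOT a3 AND a4) IMPLIES (a2 AND NOT a5))) = True
    (NOT a3 AND a4) IMPLIES (a2 AND NOT a5) = False
      NOT a3 AND a4 = True
        NOT a3 = True
      a2 AND NOT a5 = False
        NOT a5 = True
The formula evaluates to True.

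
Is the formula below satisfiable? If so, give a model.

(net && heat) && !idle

idle = False; net = True; heat = True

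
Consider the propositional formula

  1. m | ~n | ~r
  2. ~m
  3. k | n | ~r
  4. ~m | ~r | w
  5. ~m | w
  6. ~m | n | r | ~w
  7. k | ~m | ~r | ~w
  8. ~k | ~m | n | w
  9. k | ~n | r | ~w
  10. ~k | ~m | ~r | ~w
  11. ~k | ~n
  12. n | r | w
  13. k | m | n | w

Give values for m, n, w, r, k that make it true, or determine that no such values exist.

m=F; n=F; w=T; r=T; k=T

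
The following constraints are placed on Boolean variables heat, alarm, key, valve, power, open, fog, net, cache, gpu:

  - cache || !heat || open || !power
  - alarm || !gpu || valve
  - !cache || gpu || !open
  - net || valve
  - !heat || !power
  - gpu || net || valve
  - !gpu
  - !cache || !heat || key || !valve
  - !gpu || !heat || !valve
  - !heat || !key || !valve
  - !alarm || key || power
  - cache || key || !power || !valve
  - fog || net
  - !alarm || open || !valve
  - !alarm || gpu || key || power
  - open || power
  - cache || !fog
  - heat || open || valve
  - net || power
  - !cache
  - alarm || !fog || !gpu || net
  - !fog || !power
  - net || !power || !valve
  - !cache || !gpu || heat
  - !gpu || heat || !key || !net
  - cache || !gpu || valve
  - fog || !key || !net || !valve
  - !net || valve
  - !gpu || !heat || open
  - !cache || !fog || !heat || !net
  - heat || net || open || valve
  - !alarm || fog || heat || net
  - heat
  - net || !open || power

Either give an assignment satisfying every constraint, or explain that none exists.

heat: True, alarm: False, key: False, valve: True, power: False, open: True, fog: False, net: True, cache: False, gpu: False

Unit clause (!gpu) forces gpu = False.
Unit clause (!cache) forces cache = False.
Unit clause (heat) forces heat = True.
In (!heat || !power) only !power is left, so power = False.
In (open || power) only open is left, so open = True.
In (cache || !fog) only !fog is left, so fog = False.
In (net || power) only net is left, so net = True.
In (!net || valve) only valve is left, so valve = True.
In (!heat || !key || !valve) only !key is left, so key = False.
In (!alarm || key || power) only !alarm is left, so alarm = False.
All clauses satisfied.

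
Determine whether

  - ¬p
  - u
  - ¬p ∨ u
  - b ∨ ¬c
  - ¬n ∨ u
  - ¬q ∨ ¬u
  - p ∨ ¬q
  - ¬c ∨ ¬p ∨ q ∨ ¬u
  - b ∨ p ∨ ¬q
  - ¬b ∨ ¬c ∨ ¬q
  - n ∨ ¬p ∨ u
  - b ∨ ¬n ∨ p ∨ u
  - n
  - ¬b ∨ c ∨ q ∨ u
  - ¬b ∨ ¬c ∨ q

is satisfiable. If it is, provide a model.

Unit clause (¬p) forces p = False.
Unit clause (u) forces u = True.
In (¬q ∨ ¬u) only ¬q is left, so q = False.
Unit clause (n) forces n = True.
Set b = False.
  then (b ∨ ¬c) forces c = False.
All clauses satisfied.

b: False, p: False, c: False, q: False, n: True, u: True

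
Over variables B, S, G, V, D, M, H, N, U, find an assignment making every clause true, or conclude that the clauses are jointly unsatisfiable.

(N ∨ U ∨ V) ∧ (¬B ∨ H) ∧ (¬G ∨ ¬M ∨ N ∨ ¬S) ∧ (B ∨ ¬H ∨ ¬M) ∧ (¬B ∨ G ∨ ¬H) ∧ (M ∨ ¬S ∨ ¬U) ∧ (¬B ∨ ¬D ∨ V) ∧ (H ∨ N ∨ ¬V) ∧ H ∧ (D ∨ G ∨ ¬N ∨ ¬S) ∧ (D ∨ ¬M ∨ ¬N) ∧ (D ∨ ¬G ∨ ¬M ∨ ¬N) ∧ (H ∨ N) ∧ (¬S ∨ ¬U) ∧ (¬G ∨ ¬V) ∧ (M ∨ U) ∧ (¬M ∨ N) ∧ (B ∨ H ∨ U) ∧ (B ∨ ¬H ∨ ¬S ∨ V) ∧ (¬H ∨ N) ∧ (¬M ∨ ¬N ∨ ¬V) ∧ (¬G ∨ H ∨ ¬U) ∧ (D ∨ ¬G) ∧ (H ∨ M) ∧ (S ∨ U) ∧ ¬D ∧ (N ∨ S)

B = False, S = False, G = False, V = True, D = False, M = False, H = True, N = True, U = True

Unit clause (H) forces H = True.
In (¬H ∨ N) only N is left, so N = True.
Unit clause (¬D) forces D = False.
In (D ∨ ¬M ∨ ¬N) only ¬M is left, so M = False.
In (M ∨ U) only U is left, so U = True.
In (D ∨ ¬G) only ¬G is left, so G = False.
In (¬B ∨ G ∨ ¬H) only ¬B is left, so B = False.
In (M ∨ ¬S ∨ ¬U) only ¬S is left, so S = False.
Set V = True.
All clauses satisfied.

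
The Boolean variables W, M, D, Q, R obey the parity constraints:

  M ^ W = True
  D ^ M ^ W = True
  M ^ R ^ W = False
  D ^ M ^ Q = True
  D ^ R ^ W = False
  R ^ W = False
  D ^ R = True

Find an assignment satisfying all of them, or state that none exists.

W = True; M = False; D = False; Q = True; R = True

M ^ W = F ^ T = True ✓
D ^ M ^ W = F ^ F ^ T = True ✓
M ^ R ^ W = F ^ T ^ T = False ✓
D ^ M ^ Q = F ^ F ^ T = True ✓
D ^ R ^ W = F ^ T ^ T = False ✓
R ^ W = T ^ T = False ✓
D ^ R = F ^ T = True ✓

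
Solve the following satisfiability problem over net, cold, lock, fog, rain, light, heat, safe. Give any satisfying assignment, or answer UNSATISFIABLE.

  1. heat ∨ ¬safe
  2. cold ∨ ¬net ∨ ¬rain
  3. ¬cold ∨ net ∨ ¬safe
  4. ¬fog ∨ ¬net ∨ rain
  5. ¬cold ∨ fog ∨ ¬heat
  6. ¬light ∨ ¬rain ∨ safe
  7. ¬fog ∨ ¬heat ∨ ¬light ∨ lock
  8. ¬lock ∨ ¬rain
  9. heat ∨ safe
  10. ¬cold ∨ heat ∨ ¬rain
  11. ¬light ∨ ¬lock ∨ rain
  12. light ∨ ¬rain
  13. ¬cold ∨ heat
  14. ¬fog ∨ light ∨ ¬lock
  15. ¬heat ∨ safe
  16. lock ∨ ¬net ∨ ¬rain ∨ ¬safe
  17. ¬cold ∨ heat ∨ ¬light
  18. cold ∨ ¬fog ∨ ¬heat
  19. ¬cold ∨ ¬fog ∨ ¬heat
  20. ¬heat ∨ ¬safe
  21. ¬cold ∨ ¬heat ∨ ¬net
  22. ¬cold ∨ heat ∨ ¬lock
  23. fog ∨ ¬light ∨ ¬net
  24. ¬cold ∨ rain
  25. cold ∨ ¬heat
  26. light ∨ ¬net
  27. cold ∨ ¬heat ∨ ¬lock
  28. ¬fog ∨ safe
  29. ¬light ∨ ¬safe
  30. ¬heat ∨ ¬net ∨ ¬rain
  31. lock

Unsatisfiable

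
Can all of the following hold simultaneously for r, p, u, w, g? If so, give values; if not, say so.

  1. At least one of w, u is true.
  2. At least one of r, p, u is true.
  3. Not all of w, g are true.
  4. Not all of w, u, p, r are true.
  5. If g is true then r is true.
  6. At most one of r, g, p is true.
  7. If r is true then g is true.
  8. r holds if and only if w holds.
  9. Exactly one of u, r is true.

r: False, p: False, u: True, w: False, g: False

  (1) {w, u}: 1 true — at least one ✓
  (2) {r, p, u}: 1 true — at least one ✓
  (3) {w, g}: 0/2 true — not all ✓
  (4) {w, u, p, r}: 1/4 true — not all ✓
  (5) g=F ⇒ r: vacuous ✓
  (6) {r, g, p}: 0 true — at most one ✓
  (7) r=F ⇒ g: vacuous ✓
  (8) r=F, w=F — same ✓
  (9) {u, r}: 1 true — exactly one ✓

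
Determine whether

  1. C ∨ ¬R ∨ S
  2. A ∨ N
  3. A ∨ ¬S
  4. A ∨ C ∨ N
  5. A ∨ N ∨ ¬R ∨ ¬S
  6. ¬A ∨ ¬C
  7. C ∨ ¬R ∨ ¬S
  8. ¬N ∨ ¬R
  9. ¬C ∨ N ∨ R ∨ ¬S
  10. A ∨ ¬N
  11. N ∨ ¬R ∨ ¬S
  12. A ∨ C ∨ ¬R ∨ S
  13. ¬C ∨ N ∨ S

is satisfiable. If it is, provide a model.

Try R = True:
  (¬N ∨ ¬R) forces N = False.
  (A ∨ N) forces A = True.
  (¬A ∨ ¬C) forces C = False.
  (C ∨ ¬R ∨ S) forces S = True.
  clause (C ∨ ¬R ∨ ¬S) is falsified — backtrack.
So R = False.
Set C = False.
Set A = True.
Set S = True.
Set N = True.
All clauses satisfied.

R = False, C = False, A = True, S = True, N = True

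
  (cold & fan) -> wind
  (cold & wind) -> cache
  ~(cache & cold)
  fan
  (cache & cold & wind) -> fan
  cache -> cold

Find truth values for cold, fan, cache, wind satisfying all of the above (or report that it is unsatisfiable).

cold = False; fan = True; cache = False; wind = False

Unit clause (fan) forces fan = True.
Try cold = True:
  (~cache | ~cold) forces cache = False.
  (cache | ~cold | ~wind) forces wind = False.
  clause (~cold | ~fan | wind) is falsified — backtrack.
So cold = False.
  then (~cache | cold) forces cache = False.
Set wind = False.
Check each clause:
  (fan): fan holds.
  (~cache | ~cold | fan | ~wind): ~cache holds.
  (cache | ~cold | ~wind): ~cold holds.
  (~cache | ~cold): ~cache holds.
  (~cache | cold): ~cache holds.
  (~cold | ~fan | wind): ~cold holds.
All clauses satisfied.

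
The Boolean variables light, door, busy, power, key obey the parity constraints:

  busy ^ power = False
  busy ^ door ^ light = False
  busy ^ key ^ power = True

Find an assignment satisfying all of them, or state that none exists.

light=F; door=T; busy=T; power=T; key=T

busy ^ power = T ^ T = False ✓
busy ^ door ^ light = T ^ T ^ F = False ✓
busy ^ key ^ power = T ^ T ^ T = True ✓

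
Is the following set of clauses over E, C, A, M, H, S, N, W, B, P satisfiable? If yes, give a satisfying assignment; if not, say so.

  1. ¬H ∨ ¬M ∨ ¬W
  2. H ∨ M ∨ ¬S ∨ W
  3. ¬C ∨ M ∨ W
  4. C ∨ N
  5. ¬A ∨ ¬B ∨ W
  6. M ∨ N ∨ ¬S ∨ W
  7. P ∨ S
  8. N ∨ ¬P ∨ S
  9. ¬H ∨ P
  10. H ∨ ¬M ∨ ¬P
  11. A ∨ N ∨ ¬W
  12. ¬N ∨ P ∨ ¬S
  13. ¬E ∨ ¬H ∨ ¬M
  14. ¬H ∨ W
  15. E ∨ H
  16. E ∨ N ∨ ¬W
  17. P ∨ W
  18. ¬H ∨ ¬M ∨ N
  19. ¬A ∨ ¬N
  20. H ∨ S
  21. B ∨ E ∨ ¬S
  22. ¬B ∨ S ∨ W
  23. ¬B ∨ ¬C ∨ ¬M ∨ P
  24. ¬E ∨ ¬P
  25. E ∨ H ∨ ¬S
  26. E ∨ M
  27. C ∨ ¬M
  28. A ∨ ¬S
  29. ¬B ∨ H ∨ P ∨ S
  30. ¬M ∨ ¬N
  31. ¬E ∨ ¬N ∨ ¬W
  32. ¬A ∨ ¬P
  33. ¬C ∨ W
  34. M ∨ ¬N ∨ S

E: True, C: True, A: True, M: False, H: False, S: True, N: False, W: True, B: True, P: False

Try E = False:
  (E ∨ H) forces H = True.
  (¬H ∨ P) forces P = True.
  (¬H ∨ W) forces W = True.
  (¬H ∨ ¬M ∨ ¬W) forces M = False.
  clause (E ∨ M) is falsified — backtrack.
So E = True.
  then (¬E ∨ ¬P) forces P = False.
  then (P ∨ S) forces S = True.
  then (¬H ∨ P) forces H = False.
  then (¬N ∨ P ∨ ¬S) forces N = False.
  then (P ∨ W) forces W = True.
  then (A ∨ ¬S) forces A = True.
  then (C ∨ N) forces C = True.
Set M = False.
Set B = True.
All clauses satisfied.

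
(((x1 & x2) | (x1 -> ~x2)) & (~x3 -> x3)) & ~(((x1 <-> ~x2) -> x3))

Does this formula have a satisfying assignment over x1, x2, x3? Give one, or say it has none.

Unsatisfiable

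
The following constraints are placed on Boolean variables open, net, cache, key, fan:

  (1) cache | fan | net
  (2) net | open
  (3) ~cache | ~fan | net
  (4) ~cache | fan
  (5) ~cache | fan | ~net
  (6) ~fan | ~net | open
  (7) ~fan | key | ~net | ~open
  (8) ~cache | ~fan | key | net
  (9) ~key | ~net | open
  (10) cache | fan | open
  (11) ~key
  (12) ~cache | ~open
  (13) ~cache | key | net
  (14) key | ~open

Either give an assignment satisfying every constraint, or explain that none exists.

Unsatisfiable — no assignment works.

Case open = True:
  (~key) forces key = False.
  Clause (key | ~open) is falsified — contradiction.
Case open = False:
  (net | open) forces net = True.
  (~fan | ~net | open) forces fan = False.
  (~cache | fan) forces cache = False.
  Clause (cache | fan | open) is falsified — contradiction.
Both cases fail, so the formula is unsatisfiable.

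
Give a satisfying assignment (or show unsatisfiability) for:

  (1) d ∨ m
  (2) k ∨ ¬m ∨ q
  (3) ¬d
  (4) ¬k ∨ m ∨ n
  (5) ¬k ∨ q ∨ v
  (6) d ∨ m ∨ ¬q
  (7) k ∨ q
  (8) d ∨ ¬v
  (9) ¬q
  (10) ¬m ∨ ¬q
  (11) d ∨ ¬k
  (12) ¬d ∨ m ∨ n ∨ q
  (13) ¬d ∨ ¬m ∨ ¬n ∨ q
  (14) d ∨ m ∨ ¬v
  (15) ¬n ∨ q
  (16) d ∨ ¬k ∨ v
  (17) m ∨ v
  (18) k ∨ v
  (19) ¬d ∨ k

Case q = True:
  Clause (¬q) is falsified — contradiction.
Case q = False:
  (¬d) forces d = False.
  (d ∨ m) forces m = True.
  (k ∨ ¬m ∨ q) forces k = True.
  Clause (d ∨ ¬k) is falsified — contradiction.
Both cases fail, so the formula is unsatisfiable.

UNSATISFIABLE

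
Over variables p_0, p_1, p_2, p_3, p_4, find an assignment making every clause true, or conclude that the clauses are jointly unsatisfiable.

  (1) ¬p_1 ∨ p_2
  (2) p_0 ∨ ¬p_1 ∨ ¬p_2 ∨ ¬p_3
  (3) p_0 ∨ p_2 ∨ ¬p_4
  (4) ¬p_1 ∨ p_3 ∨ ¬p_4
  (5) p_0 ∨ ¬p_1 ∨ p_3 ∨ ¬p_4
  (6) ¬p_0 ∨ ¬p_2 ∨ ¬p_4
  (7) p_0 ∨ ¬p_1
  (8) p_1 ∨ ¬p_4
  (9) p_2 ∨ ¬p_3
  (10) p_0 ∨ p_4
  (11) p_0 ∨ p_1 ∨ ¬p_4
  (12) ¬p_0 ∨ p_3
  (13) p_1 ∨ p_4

p_0 = True; p_1 = True; p_2 = True; p_3 = True; p_4 = False

Try p_0 = False:
  (p_0 ∨ ¬p_1) forces p_1 = False.
  (p_1 ∨ ¬p_4) forces p_4 = False.
  clause (p_0 ∨ p_4) is falsified — backtrack.
So p_0 = True.
  then (¬p_0 ∨ p_3) forces p_3 = True.
  then (p_2 ∨ ¬p_3) forces p_2 = True.
  then (¬p_0 ∨ ¬p_2 ∨ ¬p_4) forces p_4 = False.
  then (p_1 ∨ p_4) forces p_1 = True.
All clauses satisfied.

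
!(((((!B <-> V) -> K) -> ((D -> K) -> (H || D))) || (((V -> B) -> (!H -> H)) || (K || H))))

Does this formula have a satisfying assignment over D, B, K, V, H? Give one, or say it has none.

D = False, B = False, K = False, V = False, H = False

  !(((((!B <-> V) -> K) -> ((D -> K) -> (H || D))) || (((V -> B) -> (!H -> H)) || (K || H)))) = True
    (((!B <-> V) -> K) -> ((D -> K) -> (H || D))) || (((V -> B) -> (!H -> H)) || (K || H)) = False
      ((!B <-> V) -> K) -> ((D -> K) -> (H || D)) = False
        (!B <-> V) -> K = True
          !B <-> V = False
            !B = True
        (D -> K) -> (H || D) = False
          D -> K = True
          H || D = False
      ((V -> B) -> (!H -> H)) || (K || H) = False
        (V -> B) -> (!H -> H) = False
          V -> B = True
          !H -> H = False
            !H = True
        K || H = False
The formula evaluates to True.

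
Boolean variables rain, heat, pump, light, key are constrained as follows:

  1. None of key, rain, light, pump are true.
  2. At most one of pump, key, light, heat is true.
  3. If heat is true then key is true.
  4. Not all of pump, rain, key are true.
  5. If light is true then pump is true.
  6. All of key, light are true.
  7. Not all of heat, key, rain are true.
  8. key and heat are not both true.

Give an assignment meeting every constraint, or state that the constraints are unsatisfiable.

Case light = True:
  Constraint (1) is violated (light=T) — contradiction.
Case light = False:
  Constraint (6) is violated (light=F) — contradiction.
Both cases fail — unsatisfiable.

No satisfying assignment exists.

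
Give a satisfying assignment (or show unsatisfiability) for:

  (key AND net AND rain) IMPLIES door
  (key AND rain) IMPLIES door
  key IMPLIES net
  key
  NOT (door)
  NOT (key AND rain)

Unit clause (NOT door) forces door = False.
Unit clause (key) forces key = True.
In (door OR NOT key OR NOT rain) only NOT rain is left, so rain = False.
In (NOT key OR net) only net is left, so net = True.
Check each clause:
  (NOT door): NOT door holds.
  (key): key holds.
  (door OR NOT key OR NOT rain): NOT rain holds.
  (door OR NOT key OR NOT net OR NOT rain): NOT rain holds.
  (NOT key OR net): net holds.
  (NOT key OR NOT rain): NOT rain holds.
All clauses satisfied.

net = True, rain = False, door = False, key = True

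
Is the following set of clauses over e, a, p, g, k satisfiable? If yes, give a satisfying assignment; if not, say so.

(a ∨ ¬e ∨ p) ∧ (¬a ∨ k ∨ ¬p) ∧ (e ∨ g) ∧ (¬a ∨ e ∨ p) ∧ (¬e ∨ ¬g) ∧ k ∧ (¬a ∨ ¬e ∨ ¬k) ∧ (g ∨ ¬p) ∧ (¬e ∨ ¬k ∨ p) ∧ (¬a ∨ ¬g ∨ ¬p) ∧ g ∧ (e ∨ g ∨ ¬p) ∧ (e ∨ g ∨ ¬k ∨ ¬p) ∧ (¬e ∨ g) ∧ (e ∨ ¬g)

Unsatisfiable — no assignment works.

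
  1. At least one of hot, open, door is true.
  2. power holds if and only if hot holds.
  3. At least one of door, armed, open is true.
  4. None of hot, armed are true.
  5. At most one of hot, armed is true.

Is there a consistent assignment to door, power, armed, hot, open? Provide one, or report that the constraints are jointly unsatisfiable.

door = False; power = False; armed = False; hot = False; open = True

  (1) {hot, open, door}: 1 true — at least one ✓
  (2) power=F, hot=F — same ✓
  (3) {door, armed, open}: 1 true — at least one ✓
  (4) {hot, armed}: 0 true — none ✓
  (5) {hot, armed}: 0 true — at most one ✓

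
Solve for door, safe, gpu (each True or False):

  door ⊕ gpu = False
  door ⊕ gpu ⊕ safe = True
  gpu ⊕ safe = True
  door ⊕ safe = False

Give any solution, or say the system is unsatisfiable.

Unsatisfiable

Adding constraints 1, 3, 4 mod 2: every variable appears an even number of times on the left, so the left side is 0.
But the right sides sum to 1 (mod 2). 0 ≠ 1 — the system is inconsistent.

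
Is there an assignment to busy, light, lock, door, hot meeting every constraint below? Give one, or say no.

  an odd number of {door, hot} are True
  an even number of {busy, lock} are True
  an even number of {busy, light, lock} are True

busy = True; light = False; lock = True; door = False; hot = True

{door, hot}: 1 true → odd ✓
{busy, lock}: 2 true → even ✓
{busy, light, lock}: 2 true → even ✓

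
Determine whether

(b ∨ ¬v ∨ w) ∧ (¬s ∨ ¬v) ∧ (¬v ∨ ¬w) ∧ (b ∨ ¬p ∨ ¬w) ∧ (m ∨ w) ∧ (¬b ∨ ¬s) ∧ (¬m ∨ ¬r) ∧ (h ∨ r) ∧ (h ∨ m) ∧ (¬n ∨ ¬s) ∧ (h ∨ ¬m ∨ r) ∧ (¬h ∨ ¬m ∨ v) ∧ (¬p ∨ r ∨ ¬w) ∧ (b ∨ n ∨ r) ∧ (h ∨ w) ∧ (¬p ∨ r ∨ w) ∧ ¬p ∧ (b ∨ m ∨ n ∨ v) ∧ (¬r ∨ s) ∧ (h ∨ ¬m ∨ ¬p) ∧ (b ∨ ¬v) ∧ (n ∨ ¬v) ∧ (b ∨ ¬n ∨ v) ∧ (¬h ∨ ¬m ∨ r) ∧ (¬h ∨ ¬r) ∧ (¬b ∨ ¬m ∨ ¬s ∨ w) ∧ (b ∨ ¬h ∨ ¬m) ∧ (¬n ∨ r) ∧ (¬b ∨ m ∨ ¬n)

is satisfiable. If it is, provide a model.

s=F, w=T, p=F, h=T, b=T, n=F, m=F, v=F, r=F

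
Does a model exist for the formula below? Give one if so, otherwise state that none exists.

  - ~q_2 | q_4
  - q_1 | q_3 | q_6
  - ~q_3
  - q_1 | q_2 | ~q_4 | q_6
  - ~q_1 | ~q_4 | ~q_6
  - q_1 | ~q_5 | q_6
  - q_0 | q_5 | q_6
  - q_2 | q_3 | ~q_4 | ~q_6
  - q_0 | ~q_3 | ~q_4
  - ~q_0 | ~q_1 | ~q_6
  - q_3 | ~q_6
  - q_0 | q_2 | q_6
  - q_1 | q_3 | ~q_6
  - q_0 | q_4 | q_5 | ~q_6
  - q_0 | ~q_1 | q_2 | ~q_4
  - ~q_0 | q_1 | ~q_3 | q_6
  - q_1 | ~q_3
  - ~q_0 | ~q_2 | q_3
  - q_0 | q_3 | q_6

Unit clause (~q_3) forces q_3 = False.
In (q_3 | ~q_6) only ~q_6 is left, so q_6 = False.
In (q_0 | q_3 | q_6) only q_0 is left, so q_0 = True.
In (q_1 | q_3 | q_6) only q_1 is left, so q_1 = True.
In (~q_0 | ~q_2 | q_3) only ~q_2 is left, so q_2 = False.
Set q_4 = False.
Set q_5 = False.
All clauses satisfied.

q_0 = True, q_1 = True, q_2 = False, q_3 = False, q_4 = False, q_5 = False, q_6 = False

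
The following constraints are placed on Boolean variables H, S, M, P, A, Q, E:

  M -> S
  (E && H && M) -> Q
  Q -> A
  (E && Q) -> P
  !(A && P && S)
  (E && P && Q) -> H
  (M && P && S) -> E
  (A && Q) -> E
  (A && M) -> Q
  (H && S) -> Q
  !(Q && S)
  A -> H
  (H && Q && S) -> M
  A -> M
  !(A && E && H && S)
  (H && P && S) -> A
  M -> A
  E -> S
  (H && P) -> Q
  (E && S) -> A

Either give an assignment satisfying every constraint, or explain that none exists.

Set H = False.
  then (!A || H) forces A = False.
  then (A || !Q) forces Q = False.
  then (A || !M) forces M = False.
Set S = True.
  then (A || !E || !S) forces E = False.
Set P = True.
All clauses satisfied.

H=F, S=T, M=F, P=T, A=F, Q=F, E=F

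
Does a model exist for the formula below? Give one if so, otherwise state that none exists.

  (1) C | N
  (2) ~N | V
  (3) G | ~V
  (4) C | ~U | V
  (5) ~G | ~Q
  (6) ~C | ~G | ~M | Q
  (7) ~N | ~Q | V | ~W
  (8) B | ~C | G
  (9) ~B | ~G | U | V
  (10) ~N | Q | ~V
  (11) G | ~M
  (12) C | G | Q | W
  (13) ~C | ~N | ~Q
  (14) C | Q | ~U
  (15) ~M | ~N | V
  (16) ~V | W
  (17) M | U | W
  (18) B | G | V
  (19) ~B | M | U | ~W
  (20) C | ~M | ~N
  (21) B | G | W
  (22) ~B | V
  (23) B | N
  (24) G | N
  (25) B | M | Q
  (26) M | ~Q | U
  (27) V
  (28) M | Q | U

Unit clause (V) forces V = True.
In (G | ~V) only G is left, so G = True.
In (~G | ~Q) only ~Q is left, so Q = False.
In (~N | Q | ~V) only ~N is left, so N = False.
In (~V | W) only W is left, so W = True.
In (B | N) only B is left, so B = True.
In (C | N) only C is left, so C = True.
In (~C | ~G | ~M | Q) only ~M is left, so M = False.
In (~B | M | U | ~W) only U is left, so U = True.
All clauses satisfied.

M: False, N: False, U: True, W: True, C: True, G: True, Q: False, V: True, B: True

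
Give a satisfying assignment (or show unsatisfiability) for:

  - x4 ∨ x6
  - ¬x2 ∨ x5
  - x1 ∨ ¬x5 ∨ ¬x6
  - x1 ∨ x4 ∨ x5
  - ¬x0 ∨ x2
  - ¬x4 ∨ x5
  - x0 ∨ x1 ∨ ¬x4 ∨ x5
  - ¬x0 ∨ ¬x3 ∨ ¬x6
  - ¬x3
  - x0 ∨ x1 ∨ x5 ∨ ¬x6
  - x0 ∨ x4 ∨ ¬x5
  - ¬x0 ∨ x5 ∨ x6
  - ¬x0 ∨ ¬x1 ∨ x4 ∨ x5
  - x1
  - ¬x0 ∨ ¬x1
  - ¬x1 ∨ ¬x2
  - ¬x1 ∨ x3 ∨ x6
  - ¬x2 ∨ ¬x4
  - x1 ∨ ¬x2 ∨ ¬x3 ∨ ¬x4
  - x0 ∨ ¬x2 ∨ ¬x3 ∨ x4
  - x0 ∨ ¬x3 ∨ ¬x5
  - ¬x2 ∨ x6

Unit clause (¬x3) forces x3 = False.
Unit clause (x1) forces x1 = True.
In (¬x0 ∨ ¬x1) only ¬x0 is left, so x0 = False.
In (¬x1 ∨ ¬x2) only ¬x2 is left, so x2 = False.
In (¬x1 ∨ x3 ∨ x6) only x6 is left, so x6 = True.
Set x4 = True.
  then (¬x4 ∨ x5) forces x5 = True.
All clauses satisfied.

x0 = False, x1 = True, x2 = False, x3 = False, x4 = True, x5 = True, x6 = True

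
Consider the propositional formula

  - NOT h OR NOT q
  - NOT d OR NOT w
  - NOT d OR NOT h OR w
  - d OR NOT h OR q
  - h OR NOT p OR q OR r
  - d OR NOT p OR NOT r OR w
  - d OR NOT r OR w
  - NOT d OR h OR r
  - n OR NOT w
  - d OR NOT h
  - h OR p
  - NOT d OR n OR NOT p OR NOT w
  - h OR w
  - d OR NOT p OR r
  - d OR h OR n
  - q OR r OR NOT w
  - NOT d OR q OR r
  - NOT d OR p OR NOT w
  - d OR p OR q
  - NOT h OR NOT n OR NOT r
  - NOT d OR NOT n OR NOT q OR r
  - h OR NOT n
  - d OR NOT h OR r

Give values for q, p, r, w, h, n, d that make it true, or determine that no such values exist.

No satisfying assignment exists.

Case w = True:
  (NOT d OR NOT w) forces d = False.
  (n OR NOT w) forces n = True.
  (d OR NOT h) forces h = False.
  Clause (h OR NOT n) is falsified — contradiction.
Case w = False:
  (h OR w) forces h = True.
  (NOT h OR NOT q) forces q = False.
  (NOT d OR NOT h OR w) forces d = False.
  Clause (d OR NOT h OR q) is falsified — contradiction.
Both cases fail, so the formula is unsatisfiable.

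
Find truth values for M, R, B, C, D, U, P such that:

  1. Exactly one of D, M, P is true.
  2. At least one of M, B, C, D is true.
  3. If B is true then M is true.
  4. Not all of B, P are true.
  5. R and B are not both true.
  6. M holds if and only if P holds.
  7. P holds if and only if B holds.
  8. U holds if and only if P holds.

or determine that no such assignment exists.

M = False, R = True, B = False, C = False, D = True, U = False, P = False

  (1) {D, M, P}: 1 true — exactly one ✓
  (2) {M, B, C, D}: 1 true — at least one ✓
  (3) B=F ⇒ M: vacuous ✓
  (4) {B, P}: 0/2 true — not all ✓
  (5) R=T, B=F — not both ✓
  (6) M=F, P=F — same ✓
  (7) P=F, B=F — same ✓
  (8) U=F, P=F — same ✓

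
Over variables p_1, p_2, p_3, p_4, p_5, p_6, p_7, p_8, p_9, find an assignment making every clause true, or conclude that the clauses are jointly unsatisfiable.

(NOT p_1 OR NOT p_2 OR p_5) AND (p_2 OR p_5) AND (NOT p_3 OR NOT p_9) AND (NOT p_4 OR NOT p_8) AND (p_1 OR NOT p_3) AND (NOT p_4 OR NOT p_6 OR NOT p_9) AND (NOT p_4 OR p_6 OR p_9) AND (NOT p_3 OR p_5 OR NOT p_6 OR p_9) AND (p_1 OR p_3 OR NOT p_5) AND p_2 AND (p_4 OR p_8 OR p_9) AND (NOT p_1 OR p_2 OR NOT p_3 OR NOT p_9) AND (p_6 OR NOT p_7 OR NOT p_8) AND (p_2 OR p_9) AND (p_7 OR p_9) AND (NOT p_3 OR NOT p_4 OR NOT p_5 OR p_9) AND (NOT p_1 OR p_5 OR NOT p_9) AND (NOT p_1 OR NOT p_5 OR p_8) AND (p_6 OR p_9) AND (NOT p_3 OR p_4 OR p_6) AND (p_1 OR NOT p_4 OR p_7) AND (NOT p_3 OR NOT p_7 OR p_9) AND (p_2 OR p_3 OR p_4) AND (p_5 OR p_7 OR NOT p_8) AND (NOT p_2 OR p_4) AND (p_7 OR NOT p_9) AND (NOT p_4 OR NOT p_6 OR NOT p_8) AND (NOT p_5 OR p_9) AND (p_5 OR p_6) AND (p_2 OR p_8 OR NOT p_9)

Unit clause (p_2) forces p_2 = True.
In (NOT p_2 OR p_4) only p_4 is left, so p_4 = True.
In (NOT p_4 OR NOT p_8) only NOT p_8 is left, so p_8 = False.
Try p_1 = True:
  (NOT p_1 OR NOT p_2 OR p_5) forces p_5 = True.
  clause (NOT p_1 OR NOT p_5 OR p_8) is falsified — backtrack.
So p_1 = False.
  then (p_1 OR NOT p_3) forces p_3 = False.
  then (p_1 OR p_3 OR NOT p_5) forces p_5 = False.
  then (p_1 OR NOT p_4 OR p_7) forces p_7 = True.
  then (p_5 OR p_6) forces p_6 = True.
  then (NOT p_4 OR NOT p_6 OR NOT p_9) forces p_9 = False.
All clauses satisfied.

p_1: False, p_2: True, p_3: False, p_4: True, p_5: False, p_6: True, p_7: True, p_8: False, p_9: False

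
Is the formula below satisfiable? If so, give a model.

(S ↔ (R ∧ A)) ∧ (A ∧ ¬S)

S = False, A = True, R = False

  S ↔ (R ∧ A) = True
    R ∧ A = False
  A ∧ ¬S = True
    ¬S = True
Both conjuncts True, so the formula holds.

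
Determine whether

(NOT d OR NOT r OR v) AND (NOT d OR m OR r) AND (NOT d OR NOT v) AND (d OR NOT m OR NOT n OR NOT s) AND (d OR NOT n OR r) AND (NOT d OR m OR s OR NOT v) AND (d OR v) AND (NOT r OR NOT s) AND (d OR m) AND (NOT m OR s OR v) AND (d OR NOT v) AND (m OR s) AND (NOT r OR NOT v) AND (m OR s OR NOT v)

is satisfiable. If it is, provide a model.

Set m = True.
Try d = False:
  (d OR v) forces v = True.
  clause (d OR NOT v) is falsified — backtrack.
So d = True.
  then (NOT d OR NOT v) forces v = False.
  then (NOT m OR s OR v) forces s = True.
  then (NOT d OR NOT r OR v) forces r = False.
Set n = False.
All clauses satisfied.

m = True; d = True; n = False; s = True; v = False; r = False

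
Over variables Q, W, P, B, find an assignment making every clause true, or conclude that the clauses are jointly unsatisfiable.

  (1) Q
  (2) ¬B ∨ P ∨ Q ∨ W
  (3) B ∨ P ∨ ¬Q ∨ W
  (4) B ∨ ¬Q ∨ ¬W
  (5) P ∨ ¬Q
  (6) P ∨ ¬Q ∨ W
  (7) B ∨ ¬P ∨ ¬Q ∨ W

Q=T, W=F, P=T, B=T

Unit clause (Q) forces Q = True.
In (P ∨ ¬Q) only P is left, so P = True.
Set W = False.
  then (B ∨ ¬P ∨ ¬Q ∨ W) forces B = True.
Check each clause:
  (Q): Q holds.
  (¬B ∨ P ∨ Q ∨ W): P holds.
  (B ∨ P ∨ ¬Q ∨ W): B holds.
  (B ∨ ¬Q ∨ ¬W): B holds.
  (P ∨ ¬Q): P holds.
  (P ∨ ¬Q ∨ W): P holds.
  (B ∨ ¬P ∨ ¬Q ∨ W): B holds.
All clauses satisfied.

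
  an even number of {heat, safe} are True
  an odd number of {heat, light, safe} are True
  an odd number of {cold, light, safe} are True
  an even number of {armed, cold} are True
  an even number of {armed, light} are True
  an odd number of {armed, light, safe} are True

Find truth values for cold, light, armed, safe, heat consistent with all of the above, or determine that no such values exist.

cold = True; light = True; armed = True; safe = True; heat = True

{heat, safe}: 2 true → even ✓
{heat, light, safe}: 3 true → odd ✓
{cold, light, safe}: 3 true → odd ✓
{armed, cold}: 2 true → even ✓
{armed, light}: 2 true → even ✓
{armed, light, safe}: 3 true → odd ✓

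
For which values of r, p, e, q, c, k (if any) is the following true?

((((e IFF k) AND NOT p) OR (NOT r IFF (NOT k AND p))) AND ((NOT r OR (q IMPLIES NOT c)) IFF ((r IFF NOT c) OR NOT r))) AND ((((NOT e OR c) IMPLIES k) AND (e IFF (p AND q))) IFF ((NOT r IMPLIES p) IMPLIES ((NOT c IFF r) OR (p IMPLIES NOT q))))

r: True, p: False, e: False, q: False, c: False, k: True

  (((e IFF k) AND NOT p) OR (NOT r IFF (NOT k AND p))) AND ((NOT r OR (q IMPLIES NOT c)) IFF ((r IFF NOT c) OR NOT r)) = True
    ((e IFF k) AND NOT p) OR (NOT r IFF (NOT k AND p)) = True
      (e IFF k) AND NOT p = False
        e IFF k = False
        NOT p = True
      NOT r IFF (NOT k AND p) = True
        NOT r = False
        NOT k AND p = False
          NOT k = False
    (NOT r OR (q IMPLIES NOT c)) IFF ((r IFF NOT c) OR NOT r) = True
      NOT r OR (q IMPLIES NOT c) = True
        NOT r = False
        q IMPLIES NOT c = True
          NOT c = True
      (r IFF NOT c) OR NOT r = True
        r IFF NOT c = True
          NOT c = True
        NOT r = False
  (((NOT e OR c) IMPLIES k) AND (e IFF (p AND q))) IFF ((NOT r IMPLIES p) IMPLIES ((NOT c IFF r) OR (p IMPLIES NOT q))) = True
    ((NOT e OR c) IMPLIES k) AND (e IFF (p AND q)) = True
      (NOT e OR c) IMPLIES k = True
        NOT e OR c = True
          NOT e = True
      e IFF (p AND q) = True
        p AND q = False
    (NOT r IMPLIES p) IMPLIES ((NOT c IFF r) OR (p IMPLIES NOT q)) = True
      NOT r IMPLIES p = True
        NOT r = False
      (NOT c IFF r) OR (p IMPLIES NOT q) = True
        NOT c IFF r = True
          NOT c = True
        p IMPLIES NOT q = True
          NOT q = True
Both conjuncts True, so the formula holds.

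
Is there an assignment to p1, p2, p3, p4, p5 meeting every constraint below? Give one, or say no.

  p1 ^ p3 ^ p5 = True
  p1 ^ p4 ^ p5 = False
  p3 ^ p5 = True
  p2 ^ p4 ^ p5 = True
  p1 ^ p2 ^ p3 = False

p1=F; p2=T; p3=T; p4=F; p5=F

p1 ^ p3 ^ p5 = F ^ T ^ F = True ✓
p1 ^ p4 ^ p5 = F ^ F ^ F = False ✓
p3 ^ p5 = T ^ F = True ✓
p2 ^ p4 ^ p5 = T ^ F ^ F = True ✓
p1 ^ p2 ^ p3 = F ^ T ^ T = False ✓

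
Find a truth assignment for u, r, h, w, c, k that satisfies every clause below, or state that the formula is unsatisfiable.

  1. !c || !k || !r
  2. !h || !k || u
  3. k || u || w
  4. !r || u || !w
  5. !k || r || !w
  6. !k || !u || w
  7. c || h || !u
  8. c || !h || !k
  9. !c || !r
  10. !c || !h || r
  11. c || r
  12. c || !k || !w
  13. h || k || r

Set u = False.
Set r = True.
  then (!r || u || !w) forces w = False.
  then (!c || !r) forces c = False.
  then (k || u || w) forces k = True.
  then (c || !h || !k) forces h = False.
All clauses satisfied.

u = False; r = True; h = False; w = False; c = False; k = True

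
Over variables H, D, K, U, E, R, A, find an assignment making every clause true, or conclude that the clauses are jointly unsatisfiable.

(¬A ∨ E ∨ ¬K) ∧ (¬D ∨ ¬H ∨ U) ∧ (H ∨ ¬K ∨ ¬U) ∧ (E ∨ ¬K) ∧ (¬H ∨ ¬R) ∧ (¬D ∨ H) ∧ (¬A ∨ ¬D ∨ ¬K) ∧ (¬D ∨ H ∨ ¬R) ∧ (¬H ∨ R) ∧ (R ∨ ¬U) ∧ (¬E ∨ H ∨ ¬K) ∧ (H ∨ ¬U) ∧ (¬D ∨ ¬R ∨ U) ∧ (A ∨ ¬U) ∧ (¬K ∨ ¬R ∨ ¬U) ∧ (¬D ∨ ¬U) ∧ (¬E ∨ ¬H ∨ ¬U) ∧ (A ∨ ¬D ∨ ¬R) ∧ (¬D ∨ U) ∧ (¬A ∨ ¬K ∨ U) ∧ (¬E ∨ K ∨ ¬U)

H=F, D=F, K=F, U=F, E=F, R=T, A=F

Try H = True:
  (¬H ∨ ¬R) forces R = False.
  clause (¬H ∨ R) is falsified — backtrack.
So H = False.
  then (¬D ∨ H) forces D = False.
  then (H ∨ ¬U) forces U = False.
Try K = True:
  (E ∨ ¬K) forces E = True.
  clause (¬E ∨ H ∨ ¬K) is falsified — backtrack.
So K = False.
Set E = False.
Set R = True.
Set A = False.
All clauses satisfied.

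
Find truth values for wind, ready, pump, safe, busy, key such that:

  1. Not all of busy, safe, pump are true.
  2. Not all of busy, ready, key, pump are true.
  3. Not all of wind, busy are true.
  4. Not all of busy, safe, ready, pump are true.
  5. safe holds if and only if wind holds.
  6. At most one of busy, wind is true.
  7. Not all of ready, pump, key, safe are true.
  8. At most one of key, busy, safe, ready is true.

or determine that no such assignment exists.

wind=F; ready=F; pump=T; safe=F; busy=T; key=F

  (1) {busy, safe, pump}: 2/3 true — not all ✓
  (2) {busy, ready, key, pump}: 2/4 true — not all ✓
  (3) {wind, busy}: 1/2 true — not all ✓
  (4) {busy, safe, ready, pump}: 2/4 true — not all ✓
  (5) safe=F, wind=F — same ✓
  (6) {busy, wind}: 1 true — at most one ✓
  (7) {ready, pump, key, safe}: 1/4 true — not all ✓
  (8) {key, busy, safe, ready}: 1 true — at most one ✓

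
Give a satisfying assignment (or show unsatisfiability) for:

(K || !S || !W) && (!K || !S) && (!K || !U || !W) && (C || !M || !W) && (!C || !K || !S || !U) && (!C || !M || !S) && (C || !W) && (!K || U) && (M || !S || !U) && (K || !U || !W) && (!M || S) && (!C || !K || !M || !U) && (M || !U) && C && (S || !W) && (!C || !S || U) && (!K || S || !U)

U = False, W = False, K = False, S = False, M = False, C = True

Unit clause (C) forces C = True.
Try U = True:
  (M || !U) forces M = True.
  (!C || !M || !S) forces S = False.
  clause (!M || S) is falsified — backtrack.
So U = False.
  then (!K || U) forces K = False.
  then (!C || !S || U) forces S = False.
  then (!M || S) forces M = False.
  then (S || !W) forces W = False.
All clauses satisfied.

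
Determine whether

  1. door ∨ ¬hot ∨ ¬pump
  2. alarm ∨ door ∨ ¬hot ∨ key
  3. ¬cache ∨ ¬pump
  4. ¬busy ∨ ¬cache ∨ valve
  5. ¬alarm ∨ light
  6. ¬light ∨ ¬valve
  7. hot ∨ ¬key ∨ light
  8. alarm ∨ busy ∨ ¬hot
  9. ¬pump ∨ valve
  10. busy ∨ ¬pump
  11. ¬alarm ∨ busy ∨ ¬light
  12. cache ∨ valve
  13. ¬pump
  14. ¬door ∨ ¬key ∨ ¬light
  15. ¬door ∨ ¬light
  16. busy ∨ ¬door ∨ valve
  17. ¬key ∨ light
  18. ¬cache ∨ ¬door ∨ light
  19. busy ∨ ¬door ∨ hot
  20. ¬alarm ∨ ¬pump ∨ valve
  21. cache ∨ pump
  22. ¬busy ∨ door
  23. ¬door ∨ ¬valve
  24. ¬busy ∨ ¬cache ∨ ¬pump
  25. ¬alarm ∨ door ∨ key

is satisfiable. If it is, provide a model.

valve=F, door=F, key=T, cache=T, pump=F, light=T, busy=F, alarm=F, hot=F

Unit clause (¬pump) forces pump = False.
In (cache ∨ pump) only cache is left, so cache = True.
Set valve = False.
  then (¬busy ∨ ¬cache ∨ valve) forces busy = False.
  then (busy ∨ ¬door ∨ valve) forces door = False.
Set key = True.
  then (¬key ∨ light) forces light = True.
  then (¬alarm ∨ busy ∨ ¬light) forces alarm = False.
  then (alarm ∨ busy ∨ ¬hot) forces hot = False.
All clauses satisfied.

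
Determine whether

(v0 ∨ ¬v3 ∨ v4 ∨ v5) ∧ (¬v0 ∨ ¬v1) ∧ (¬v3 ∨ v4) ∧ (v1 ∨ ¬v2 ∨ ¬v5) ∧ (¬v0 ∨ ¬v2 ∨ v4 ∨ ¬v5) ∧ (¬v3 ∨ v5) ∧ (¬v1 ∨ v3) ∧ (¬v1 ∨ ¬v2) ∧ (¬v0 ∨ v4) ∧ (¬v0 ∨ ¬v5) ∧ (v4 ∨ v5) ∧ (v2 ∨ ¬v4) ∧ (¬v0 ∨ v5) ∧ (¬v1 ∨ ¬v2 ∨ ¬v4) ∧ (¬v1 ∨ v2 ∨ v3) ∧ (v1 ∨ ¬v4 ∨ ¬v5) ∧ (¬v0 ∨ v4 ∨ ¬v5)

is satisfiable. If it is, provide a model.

v0 = False; v1 = False; v2 = False; v3 = False; v4 = False; v5 = True

Try v0 = True:
  (¬v0 ∨ ¬v1) forces v1 = False.
  (¬v0 ∨ v4) forces v4 = True.
  (¬v0 ∨ ¬v5) forces v5 = False.
  clause (¬v0 ∨ v5) is falsified — backtrack.
So v0 = False.
Set v1 = False.
Set v2 = False.
  then (v2 ∨ ¬v4) forces v4 = False.
  then (¬v3 ∨ v4) forces v3 = False.
  then (v4 ∨ v5) forces v5 = True.
All clauses satisfied.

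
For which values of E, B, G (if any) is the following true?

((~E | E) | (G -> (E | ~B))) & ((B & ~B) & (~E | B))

UNSATISFIABLE

Case B = True: the conjunct ~B is False.
Case B = False: the conjunct B is False.
Both cases fail — unsatisfiable.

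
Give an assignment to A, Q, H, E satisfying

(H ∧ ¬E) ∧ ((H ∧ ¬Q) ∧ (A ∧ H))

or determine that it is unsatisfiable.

A = True, Q = False, H = True, E = False

  H ∧ ¬E = True
    ¬E = True
  (H ∧ ¬Q) ∧ (A ∧ H) = True
    H ∧ ¬Q = True
      ¬Q = True
    A ∧ H = True
Both conjuncts True, so the formula holds.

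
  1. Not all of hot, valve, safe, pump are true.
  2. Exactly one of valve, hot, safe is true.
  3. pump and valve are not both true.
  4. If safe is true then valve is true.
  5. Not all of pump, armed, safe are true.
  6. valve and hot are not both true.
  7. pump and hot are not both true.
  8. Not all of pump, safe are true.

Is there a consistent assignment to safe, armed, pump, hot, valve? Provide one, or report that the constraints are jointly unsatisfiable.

safe = False; armed = True; pump = False; hot = True; valve = False

  (1) {hot, valve, safe, pump}: 1/4 true — not all ✓
  (2) {valve, hot, safe}: 1 true — exactly one ✓
  (3) pump=F, valve=F — not both ✓
  (4) safe=F ⇒ valve: vacuous ✓
  (5) {pump, armed, safe}: 1/3 true — not all ✓
  (6) valve=F, hot=T — not both ✓
  (7) pump=F, hot=T — not both ✓
  (8) {pump, safe}: 0/2 true — not all ✓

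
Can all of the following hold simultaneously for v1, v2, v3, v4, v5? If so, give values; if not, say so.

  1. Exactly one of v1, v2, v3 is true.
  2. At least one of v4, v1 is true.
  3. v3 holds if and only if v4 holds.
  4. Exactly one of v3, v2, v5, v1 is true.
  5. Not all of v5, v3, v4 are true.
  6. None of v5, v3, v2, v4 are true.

v1 = True, v2 = False, v3 = False, v4 = False, v5 = False

  (1) {v1, v2, v3}: 1 true — exactly one ✓
  (2) {v4, v1}: 1 true — at least one ✓
  (3) v3=F, v4=F — same ✓
  (4) {v3, v2, v5, v1}: 1 true — exactly one ✓
  (5) {v5, v3, v4}: 0/3 true — not all ✓
  (6) {v5, v3, v2, v4}: 0 true — none ✓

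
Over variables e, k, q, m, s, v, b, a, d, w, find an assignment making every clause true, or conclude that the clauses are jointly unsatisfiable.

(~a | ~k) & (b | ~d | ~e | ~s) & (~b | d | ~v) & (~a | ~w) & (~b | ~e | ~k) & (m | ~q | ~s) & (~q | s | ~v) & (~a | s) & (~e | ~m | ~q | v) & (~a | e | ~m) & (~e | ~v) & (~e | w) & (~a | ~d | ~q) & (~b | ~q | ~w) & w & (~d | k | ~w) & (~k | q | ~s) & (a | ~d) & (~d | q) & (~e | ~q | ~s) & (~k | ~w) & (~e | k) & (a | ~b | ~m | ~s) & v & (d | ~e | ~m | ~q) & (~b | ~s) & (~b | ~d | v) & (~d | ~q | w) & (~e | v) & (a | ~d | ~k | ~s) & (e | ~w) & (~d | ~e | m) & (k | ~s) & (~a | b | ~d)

Case e = True:
  (~e | ~v) forces v = False.
  Clause (v) is falsified — contradiction.
Case e = False:
  (w) forces w = True.
  Clause (e | ~w) is falsified — contradiction.
Both cases fail, so the formula is unsatisfiable.

Unsatisfiable — no assignment works.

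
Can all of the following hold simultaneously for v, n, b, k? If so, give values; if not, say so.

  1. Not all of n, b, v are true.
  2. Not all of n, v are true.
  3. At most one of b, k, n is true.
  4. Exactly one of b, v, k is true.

v: False, n: False, b: True, k: False

  (1) {n, b, v}: 1/3 true — not all ✓
  (2) {n, v}: 0/2 true — not all ✓
  (3) {b, k, n}: 1 true — at most one ✓
  (4) {b, v, k}: 1 true — exactly one ✓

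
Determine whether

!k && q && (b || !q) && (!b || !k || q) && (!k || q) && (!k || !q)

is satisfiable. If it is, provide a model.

b: True, k: False, q: True

Unit clause (!k) forces k = False.
Unit clause (q) forces q = True.
In (b || !q) only b is left, so b = True.
Check each clause:
  (!k): !k holds.
  (q): q holds.
  (b || !q): b holds.
  (!b || !k || q): !k holds.
  (!k || q): !k holds.
  (!k || !q): !k holds.
All clauses satisfied.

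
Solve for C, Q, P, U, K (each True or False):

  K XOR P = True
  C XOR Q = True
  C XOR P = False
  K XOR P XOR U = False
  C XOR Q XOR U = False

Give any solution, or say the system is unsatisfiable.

C: True, Q: False, P: True, U: True, K: False

K XOR P = F XOR T = True ✓
C XOR Q = T XOR F = True ✓
C XOR P = T XOR T = False ✓
K XOR P XOR U = F XOR T XOR T = False ✓
C XOR Q XOR U = T XOR F XOR T = False ✓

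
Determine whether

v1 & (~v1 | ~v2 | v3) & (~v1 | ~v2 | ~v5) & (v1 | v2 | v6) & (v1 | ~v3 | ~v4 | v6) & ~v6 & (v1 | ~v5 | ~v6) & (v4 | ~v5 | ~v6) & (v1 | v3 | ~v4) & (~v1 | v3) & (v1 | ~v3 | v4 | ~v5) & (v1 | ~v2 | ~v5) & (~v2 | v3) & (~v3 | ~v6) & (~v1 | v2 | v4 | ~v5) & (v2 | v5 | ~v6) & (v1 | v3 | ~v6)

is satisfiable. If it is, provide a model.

Unit clause (v1) forces v1 = True.
Unit clause (~v6) forces v6 = False.
In (~v1 | v3) only v3 is left, so v3 = True.
Set v2 = True.
  then (~v1 | ~v2 | ~v5) forces v5 = False.
Set v4 = False.
All clauses satisfied.

v1 = True; v2 = True; v3 = True; v4 = False; v5 = False; v6 = False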